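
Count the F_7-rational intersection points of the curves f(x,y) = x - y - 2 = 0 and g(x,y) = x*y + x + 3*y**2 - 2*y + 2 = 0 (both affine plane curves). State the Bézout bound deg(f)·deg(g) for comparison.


Common zeros: {(1, 6)}; count = 1; Bézout bound = 2.

deg(f) = 1, deg(g) = 2, so Bézout bound = 2.
Scan x ∈ F_7. For each x, list the y ∈ F_7 with f(x, y) ≡ 0 and those with g(x, y) ≡ 0 (mod 7); the common zeros in that column are the intersection.
  x = 0: f ≡ 0 at y ∈ {5}; g ≡ 0 at y ∈ {4, 6}; common: ∅.
  x = 1: f ≡ 0 at y ∈ {6}; g ≡ 0 at y ∈ {6}; common: {6}.
  x = 2: f ≡ 0 at y ∈ {0}; g ≡ 0 at y ∈ {1, 6}; common: ∅.
  x = 3: f ≡ 0 at y ∈ {1}; g ≡ 0 at y ∈ {3, 6}; common: ∅.
  x = 4: f ≡ 0 at y ∈ {2}; g ≡ 0 at y ∈ {5, 6}; common: ∅.
  x = 5: f ≡ 0 at y ∈ {3}; g ≡ 0 at y ∈ {0, 6}; common: ∅.
  x = 6: f ≡ 0 at y ∈ {4}; g ≡ 0 at y ∈ {2, 6}; common: ∅.
Collecting: common zeros = {(1, 6)}, so the count is 1.
Comparison with the Bézout bound: 1 ≤ 2 = deg(f)·deg(g), as expected for curves with no common component (the affine F_7-count falls short of the bound because intersections may lie at infinity, over extension fields, or carry multiplicity).


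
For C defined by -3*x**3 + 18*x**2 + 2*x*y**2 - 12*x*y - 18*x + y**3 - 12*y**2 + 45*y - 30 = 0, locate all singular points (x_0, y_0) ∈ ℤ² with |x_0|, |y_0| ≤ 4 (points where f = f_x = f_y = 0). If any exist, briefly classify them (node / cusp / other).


Singular points: {(2, 3)}; classification: cusp.

Compute partial derivatives:
  f_x = -9*x**2 + 36*x + 2*y**2 - 12*y - 18.
  f_y = 4*x*y - 12*x + 3*y**2 - 24*y + 45.
Scan x_0 ∈ {−4, ..., 4}. For each x_0, f_y(x_0, y) is a polynomial in y; find its integer roots y ∈ {−4, ..., 4}, then test f_x and f at those candidates.
  x = -4: f_y(-4, y) = 3*y**2 - 40*y + 93; vanishes at y ∈ {3}. (-4, 3): f_x = -324 ≠ 0.
  x = -3: f_y(-3, y) = 3*y**2 - 36*y + 81; vanishes at y ∈ {3}. (-3, 3): f_x = -225 ≠ 0.
  x = -2: f_y(-2, y) = 3*y**2 - 32*y + 69; vanishes at y ∈ {3}. (-2, 3): f_x = -144 ≠ 0.
  x = -1: f_y(-1, y) = 3*y**2 - 28*y + 57; vanishes at y ∈ {3}. (-1, 3): f_x = -81 ≠ 0.
  x = 0: f_y(0, y) = 3*y**2 - 24*y + 45; vanishes at y ∈ {3}. (0, 3): f_x = -36 ≠ 0.
  x = 1: f_y(1, y) = 3*y**2 - 20*y + 33; vanishes at y ∈ {3}. (1, 3): f_x = -9 ≠ 0.
  x = 2: f_y(2, y) = 3*y**2 - 16*y + 21; vanishes at y ∈ {3}. (2, 3): f_x = 0, f = 0 — SINGULAR.
  x = 3: f_y(3, y) = 3*y**2 - 12*y + 9; vanishes at y ∈ {1, 3}. (3, 1): f_x = -1 ≠ 0; (3, 3): f_x = -9 ≠ 0.
  x = 4: f_y(4, y) = 3*y**2 - 8*y - 3; vanishes at y ∈ {3}. (4, 3): f_x = -36 ≠ 0.
Only singular point on the grid: (2, 3).
Classify: substitute x = 2 + u, y = 3 + v and expand: f = -3*u**3 + 2*u*v**2 + v**3 + v**2.
No constant or linear terms (consistent with a singular point). Quadratic part: v**2. Cubic part: -3*u**3 + 2*u*v**2 + v**3.
The quadratic part v**2 is a perfect square, so there is a single (double) tangent line v = 0, i.e. y = 3. Restricting the cubic part to that line (v = 0) leaves -3*u**3 ≠ 0, so f is not divisible by v and the branch is v² ≈ 3*u**3 to lowest order — this is a cusp.
Classification: cusp.


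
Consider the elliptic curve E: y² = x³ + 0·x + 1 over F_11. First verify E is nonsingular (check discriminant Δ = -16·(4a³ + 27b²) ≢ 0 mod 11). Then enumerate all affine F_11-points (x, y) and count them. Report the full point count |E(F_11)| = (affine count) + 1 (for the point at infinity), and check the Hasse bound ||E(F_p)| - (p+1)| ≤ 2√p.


Affine points = {(0, 1), (0, 10), (2, 3), (2, 8), (5, 4), (5, 7), (7, 5), (7, 6), (9, 2), (9, 9), (10, 0)}; affine count = 11; |E(F_11)| = 12.

Discriminant check: Δ ∝ 4a³ + 27b² = 4·0³ + 27·1² = 4·0 + 27·1 ≡ 5 (mod 11). Nonzero ⇒ E is nonsingular.
For each x ∈ F_11, compute rhs = x³ + 0·x + 1 mod 11, then count y ∈ F_11 with y² ≡ rhs.
  x = 0: rhs = 1, matching y values: 1, 10 (2 points).
  x = 1: rhs = 2, matching y values: none (0 points).
  x = 2: rhs = 9, matching y values: 3, 8 (2 points).
  x = 3: rhs = 6, matching y values: none (0 points).
  x = 4: rhs = 10, matching y values: none (0 points).
  x = 5: rhs = 5, matching y values: 4, 7 (2 points).
  x = 6: rhs = 8, matching y values: none (0 points).
  x = 7: rhs = 3, matching y values: 5, 6 (2 points).
  x = 8: rhs = 7, matching y values: none (0 points).
  x = 9: rhs = 4, matching y values: 2, 9 (2 points).
  x = 10: rhs = 0, matching y values: 0 (1 points).
Total affine count: 11.
Full point count |E(F_11)| = 11 + 1 = 12.
Hasse bound: |12 − (11+1)| = |0| = 0 ≤ 2√11 ≈ 6.6332 ✓.


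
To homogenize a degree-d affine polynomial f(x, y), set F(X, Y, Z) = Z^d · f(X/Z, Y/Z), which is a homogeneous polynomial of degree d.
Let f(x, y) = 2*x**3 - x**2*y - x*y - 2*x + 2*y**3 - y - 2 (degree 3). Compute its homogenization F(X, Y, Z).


F(X, Y, Z) = 2*X**3 - X**2*Y - X*Y*Z - 2*X*Z**2 + 2*Y**3 - Y*Z**2 - 2*Z**3

deg(f) = 3.
Substitute x = X/Z, y = Y/Z into f, then multiply by Z^3.
  monomial 2·x^3·y^0 ↦ 2·X^3·Y^0·Z^0.
  monomial -1·x^2·y^1 ↦ -1·X^2·Y^1·Z^0.
  monomial -1·x^1·y^1 ↦ -1·X^1·Y^1·Z^1.
  monomial -2·x^1·y^0 ↦ -2·X^1·Y^0·Z^2.
  monomial 2·x^0·y^3 ↦ 2·X^0·Y^3·Z^0.
  monomial -1·x^0·y^1 ↦ -1·X^0·Y^1·Z^2.
  monomial -2·x^0·y^0 ↦ -2·X^0·Y^0·Z^3.
Collecting: F(X, Y, Z) = 2*X**3 - X**2*Y - X*Y*Z - 2*X*Z**2 + 2*Y**3 - Y*Z**2 - 2*Z**3.


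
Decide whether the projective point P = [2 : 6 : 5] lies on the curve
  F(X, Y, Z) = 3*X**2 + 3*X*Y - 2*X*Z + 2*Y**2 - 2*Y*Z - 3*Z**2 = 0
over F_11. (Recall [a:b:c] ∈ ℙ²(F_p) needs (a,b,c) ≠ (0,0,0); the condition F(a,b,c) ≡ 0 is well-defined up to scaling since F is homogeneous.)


F(2,6,5) ≡ 9 (mod 11); P is NOT on the curve.

Evaluate F(2, 6, 5) term-by-term (mod 11).
  3*X**2 ↦ 3·4·1·1 = 12
  3*X*Y ↦ 3·2·6·1 = 36
  -2*X*Z ↦ -2·2·1·5 = -20
  2*Y**2 ↦ 2·1·36·1 = 72
  -2*Y*Z ↦ -2·1·6·5 = -60
  -3*Z**2 ↦ -3·1·1·25 = -75
Sum: F(2, 6, 5) = (12) + (36) + (-20) + (72) + (-60) + (-75) = -35.
Reducing mod 11: -35 ≡ 9 (mod 11).
Since F(a, b, c) ≡ 9 ≠ 0 (mod 11), P does NOT lie on the curve.


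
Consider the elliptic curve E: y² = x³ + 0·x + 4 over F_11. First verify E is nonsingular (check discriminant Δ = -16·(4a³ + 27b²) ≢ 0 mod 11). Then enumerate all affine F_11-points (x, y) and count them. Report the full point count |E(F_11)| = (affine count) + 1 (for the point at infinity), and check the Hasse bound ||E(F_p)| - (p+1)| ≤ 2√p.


Affine points = {(0, 2), (0, 9), (1, 4), (1, 7), (2, 1), (2, 10), (3, 3), (3, 8), (6, 0), (10, 5), (10, 6)}; affine count = 11; |E(F_11)| = 12.

Discriminant check: Δ ∝ 4a³ + 27b² = 4·0³ + 27·4² = 4·0 + 27·16 ≡ 3 (mod 11). Nonzero ⇒ E is nonsingular.
For each x ∈ F_11, compute rhs = x³ + 0·x + 4 mod 11, then count y ∈ F_11 with y² ≡ rhs.
  x = 0: rhs = 4, matching y values: 2, 9 (2 points).
  x = 1: rhs = 5, matching y values: 4, 7 (2 points).
  x = 2: rhs = 1, matching y values: 1, 10 (2 points).
  x = 3: rhs = 9, matching y values: 3, 8 (2 points).
  x = 4: rhs = 2, matching y values: none (0 points).
  x = 5: rhs = 8, matching y values: none (0 points).
  x = 6: rhs = 0, matching y values: 0 (1 points).
  x = 7: rhs = 6, matching y values: none (0 points).
  x = 8: rhs = 10, matching y values: none (0 points).
  x = 9: rhs = 7, matching y values: none (0 points).
  x = 10: rhs = 3, matching y values: 5, 6 (2 points).
Total affine count: 11.
Full point count |E(F_11)| = 11 + 1 = 12.
Hasse bound: |12 − (11+1)| = |0| = 0 ≤ 2√11 ≈ 6.6332 ✓.


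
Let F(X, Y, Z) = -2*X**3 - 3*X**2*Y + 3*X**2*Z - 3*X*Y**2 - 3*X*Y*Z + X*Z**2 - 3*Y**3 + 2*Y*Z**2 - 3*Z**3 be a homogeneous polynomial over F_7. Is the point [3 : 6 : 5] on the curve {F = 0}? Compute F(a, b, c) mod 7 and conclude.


F(3,6,5) ≡ 0 (mod 7); P is on the curve.

Evaluate F(3, 6, 5) term-by-term (mod 7).
  -2*X**3 ↦ -2·27·1·1 = -54
  -3*X**2*Y ↦ -3·9·6·1 = -162
  3*X**2*Z ↦ 3·9·1·5 = 135
  -3*X*Y**2 ↦ -3·3·36·1 = -324
  -3*X*Y*Z ↦ -3·3·6·5 = -270
  X*Z**2 ↦ 1·3·1·25 = 75
  -3*Y**3 ↦ -3·1·216·1 = -648
  2*Y*Z**2 ↦ 2·1·6·25 = 300
  -3*Z**3 ↦ -3·1·1·125 = -375
Sum: F(3, 6, 5) = (-54) + (-162) + (135) + (-324) + (-270) + (75) + (-648) + (300) + (-375) = -1323.
Reducing mod 7: -1323 ≡ 0 (mod 7).
Since F(a, b, c) ≡ 0 (mod 7), P lies on the curve.


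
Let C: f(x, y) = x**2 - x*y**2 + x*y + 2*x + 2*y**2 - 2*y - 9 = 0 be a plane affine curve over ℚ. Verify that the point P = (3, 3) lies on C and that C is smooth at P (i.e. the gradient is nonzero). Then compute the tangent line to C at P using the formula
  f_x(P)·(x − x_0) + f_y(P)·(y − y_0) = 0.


Tangent line at P: 2*x - 5*y + 9 = 0.

Step 1: f(3, 3) = 0, so P lies on C.
Step 2: partial derivatives
  f_x(x, y) = 2*x - y**2 + y + 2, f_y(x, y) = -2*x*y + x + 4*y - 2.
  f_x(P) = 2, f_y(P) = -5 (gradient nonzero, so P is smooth).
Step 3: tangent line at P: 2·(x − 3) + -5·(y − 3) = 0.
Expanding: 2*x - 5*y + 9 = 0.


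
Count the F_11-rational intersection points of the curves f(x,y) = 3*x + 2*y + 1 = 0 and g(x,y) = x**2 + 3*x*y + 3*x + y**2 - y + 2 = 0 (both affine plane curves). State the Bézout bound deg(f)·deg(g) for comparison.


Common zeros: {(0, 5), (8, 4)}; count = 2; Bézout bound = 2.

deg(f) = 1, deg(g) = 2, so Bézout bound = 2.
Scan x ∈ F_11. For each x, list the y ∈ F_11 with f(x, y) ≡ 0 and those with g(x, y) ≡ 0 (mod 11); the common zeros in that column are the intersection.
  x = 0: f ≡ 0 at y ∈ {5}; g ≡ 0 at y ∈ {5, 7}; common: {5}.
  x = 1: f ≡ 0 at y ∈ {9}; g ≡ 0 at y ∈ ∅; common: ∅.
  x = 2: f ≡ 0 at y ∈ {2}; g ≡ 0 at y ∈ ∅; common: ∅.
  x = 3: f ≡ 0 at y ∈ {6}; g ≡ 0 at y ∈ ∅; common: ∅.
  x = 4: f ≡ 0 at y ∈ {10}; g ≡ 0 at y ∈ {5, 6}; common: ∅.
  x = 5: f ≡ 0 at y ∈ {3}; g ≡ 0 at y ∈ ∅; common: ∅.
  x = 6: f ≡ 0 at y ∈ {7}; g ≡ 0 at y ∈ ∅; common: ∅.
  x = 7: f ≡ 0 at y ∈ {0}; g ≡ 0 at y ∈ ∅; common: ∅.
  x = 8: f ≡ 0 at y ∈ {4}; g ≡ 0 at y ∈ {4, 6}; common: {4}.
  x = 9: f ≡ 0 at y ∈ {8}; g ≡ 0 at y ∈ {0, 7}; common: ∅.
  x = 10: f ≡ 0 at y ∈ {1}; g ≡ 0 at y ∈ {0, 4}; common: ∅.
Collecting: common zeros = {(0, 5), (8, 4)}, so the count is 2.
Comparison with the Bézout bound: 2 ≤ 2 = deg(f)·deg(g), as expected for curves with no common component (the bound is attained).


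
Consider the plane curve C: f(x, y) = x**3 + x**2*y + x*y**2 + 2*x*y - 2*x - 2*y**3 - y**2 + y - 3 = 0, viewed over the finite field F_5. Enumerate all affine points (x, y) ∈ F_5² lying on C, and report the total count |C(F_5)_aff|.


Affine F_5-points: {(0, 1), (2, 4), (3, 3)}; count = 3.

For each of the 25 pairs (x, y) ∈ F_5², evaluate f(x, y) mod 5. Record the zeros.
  x = 0: [0↦2, 1↦0, 2↦4, 3↦2, 4↦2]  zeros at y ∈ {1}
  x = 1: [0↦1, 1↦3, 2↦3, 3↦4, 4↦4]  zeros at y ∈ ∅
  x = 2: [0↦1, 1↦4, 2↦2, 3↦3, 4↦0]  zeros at y ∈ {4}
  x = 3: [0↦3, 1↦4, 2↦2, 3↦0, 4↦1]  zeros at y ∈ {3}
  x = 4: [0↦3, 1↦4, 2↦4, 3↦1, 4↦3]  zeros at y ∈ ∅
Collecting zeros: affine points = {(0, 1), (2, 4), (3, 3)}.
Total count |C(F_5)_aff| = 3.


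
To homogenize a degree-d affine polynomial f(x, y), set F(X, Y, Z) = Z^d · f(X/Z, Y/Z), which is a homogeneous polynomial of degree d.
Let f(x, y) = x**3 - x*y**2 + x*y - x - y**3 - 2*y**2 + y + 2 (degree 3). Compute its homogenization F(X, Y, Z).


F(X, Y, Z) = X**3 - X*Y**2 + X*Y*Z - X*Z**2 - Y**3 - 2*Y**2*Z + Y*Z**2 + 2*Z**3

deg(f) = 3.
Substitute x = X/Z, y = Y/Z into f, then multiply by Z^3.
  monomial 1·x^3·y^0 ↦ 1·X^3·Y^0·Z^0.
  monomial -1·x^1·y^2 ↦ -1·X^1·Y^2·Z^0.
  monomial 1·x^1·y^1 ↦ 1·X^1·Y^1·Z^1.
  monomial -1·x^1·y^0 ↦ -1·X^1·Y^0·Z^2.
  monomial -1·x^0·y^3 ↦ -1·X^0·Y^3·Z^0.
  monomial -2·x^0·y^2 ↦ -2·X^0·Y^2·Z^1.
  monomial 1·x^0·y^1 ↦ 1·X^0·Y^1·Z^2.
  monomial 2·x^0·y^0 ↦ 2·X^0·Y^0·Z^3.
Collecting: F(X, Y, Z) = X**3 - X*Y**2 + X*Y*Z - X*Z**2 - Y**3 - 2*Y**2*Z + Y*Z**2 + 2*Z**3.


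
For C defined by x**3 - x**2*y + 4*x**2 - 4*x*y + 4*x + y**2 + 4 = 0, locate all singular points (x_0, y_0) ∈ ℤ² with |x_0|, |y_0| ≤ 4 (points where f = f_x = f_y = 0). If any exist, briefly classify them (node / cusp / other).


Singular points: {(-2, -2)}; classification: cusp.

Compute partial derivatives:
  f_x = 3*x**2 - 2*x*y + 8*x - 4*y + 4.
  f_y = -x**2 - 4*x + 2*y.
Scan x_0 ∈ {−4, ..., 4}. For each x_0, f_y(x_0, y) is a polynomial in y; find its integer roots y ∈ {−4, ..., 4}, then test f_x and f at those candidates.
  x = -4: f_y(-4, y) = 2*y; vanishes at y ∈ {0}. (-4, 0): f_x = 20 ≠ 0.
  x = -3: f_y(-3, y) = 2*y + 3; no integer root y with |y| ≤ 4.
  x = -2: f_y(-2, y) = 2*y + 4; vanishes at y ∈ {-2}. (-2, -2): f_x = 0, f = 0 — SINGULAR.
  x = -1: f_y(-1, y) = 2*y + 3; no integer root y with |y| ≤ 4.
  x = 0: f_y(0, y) = 2*y; vanishes at y ∈ {0}. (0, 0): f_x = 4 ≠ 0.
  x = 1: f_y(1, y) = 2*y - 5; no integer root y with |y| ≤ 4.
  x = 2: f_y(2, y) = 2*y - 12; no integer root y with |y| ≤ 4.
  x = 3: f_y(3, y) = 2*y - 21; no integer root y with |y| ≤ 4.
  x = 4: f_y(4, y) = 2*y - 32; no integer root y with |y| ≤ 4.
Only singular point on the grid: (-2, -2).
Classify: substitute x = -2 + u, y = -2 + v and expand: f = u**3 - u**2*v + v**2.
No constant or linear terms (consistent with a singular point). Quadratic part: v**2. Cubic part: u**3 - u**2*v.
The quadratic part v**2 is a perfect square, so there is a single (double) tangent line v = 0, i.e. y = -2. Restricting the cubic part to that line (v = 0) leaves u**3 ≠ 0, so f is not divisible by v and the branch is v² ≈ -u**3 to lowest order — this is a cusp.
Classification: cusp.


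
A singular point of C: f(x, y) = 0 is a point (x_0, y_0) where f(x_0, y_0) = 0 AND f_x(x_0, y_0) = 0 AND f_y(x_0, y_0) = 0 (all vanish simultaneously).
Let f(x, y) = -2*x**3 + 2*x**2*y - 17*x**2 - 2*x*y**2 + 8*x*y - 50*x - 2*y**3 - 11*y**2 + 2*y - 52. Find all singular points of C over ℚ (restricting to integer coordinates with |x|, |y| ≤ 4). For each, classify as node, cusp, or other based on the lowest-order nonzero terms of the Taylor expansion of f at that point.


Singular points: {(-3, -1)}; classification: node.

Compute partial derivatives:
  f_x = -6*x**2 + 4*x*y - 34*x - 2*y**2 + 8*y - 50.
  f_y = 2*x**2 - 4*x*y + 8*x - 6*y**2 - 22*y + 2.
Scan x_0 ∈ {−4, ..., 4}. For each x_0, f_y(x_0, y) is a polynomial in y; find its integer roots y ∈ {−4, ..., 4}, then test f_x and f at those candidates.
  x = -4: f_y(-4, y) = -6*y**2 - 6*y + 2; no integer root y with |y| ≤ 4.
  x = -3: f_y(-3, y) = -6*y**2 - 10*y - 4; vanishes at y ∈ {-1}. (-3, -1): f_x = 0, f = 0 — SINGULAR.
  x = -2: f_y(-2, y) = -6*y**2 - 14*y - 6; no integer root y with |y| ≤ 4.
  x = -1: f_y(-1, y) = -6*y**2 - 18*y - 4; no integer root y with |y| ≤ 4.
  x = 0: f_y(0, y) = -6*y**2 - 22*y + 2; no integer root y with |y| ≤ 4.
  x = 1: f_y(1, y) = -6*y**2 - 26*y + 12; no integer root y with |y| ≤ 4.
  x = 2: f_y(2, y) = -6*y**2 - 30*y + 26; no integer root y with |y| ≤ 4.
  x = 3: f_y(3, y) = -6*y**2 - 34*y + 44; no integer root y with |y| ≤ 4.
  x = 4: f_y(4, y) = -6*y**2 - 38*y + 66; no integer root y with |y| ≤ 4.
Only singular point on the grid: (-3, -1).
Classify: substitute x = -3 + u, y = -1 + v and expand: f = -2*u**3 + 2*u**2*v - u**2 - 2*u*v**2 - 2*v**3 + v**2.
No constant or linear terms (consistent with a singular point). Quadratic part: -u**2 + v**2. Cubic part: -2*u**3 + 2*u**2*v - 2*u*v**2 - 2*v**3.
The quadratic part v**2 - u**2 = (v − u)(v + u) splits into two distinct linear factors, so there are two distinct tangent lines y − -1 = ±(x − -3) — this is a node (ordinary double point).
Classification: node.


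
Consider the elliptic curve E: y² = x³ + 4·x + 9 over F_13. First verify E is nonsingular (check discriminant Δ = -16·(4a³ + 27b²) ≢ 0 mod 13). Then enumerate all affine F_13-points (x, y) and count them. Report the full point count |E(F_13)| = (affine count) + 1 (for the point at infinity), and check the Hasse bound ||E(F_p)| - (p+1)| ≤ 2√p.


Affine points = {(0, 3), (0, 10), (1, 1), (1, 12), (2, 5), (2, 8), (3, 3), (3, 10), (7, 4), (7, 9), (10, 3), (10, 10), (12, 2), (12, 11)}; affine count = 14; |E(F_13)| = 15.

Discriminant check: Δ ∝ 4a³ + 27b² = 4·4³ + 27·9² = 4·64 + 27·81 ≡ 12 (mod 13). Nonzero ⇒ E is nonsingular.
For each x ∈ F_13, compute rhs = x³ + 4·x + 9 mod 13, then count y ∈ F_13 with y² ≡ rhs.
  x = 0: rhs = 9, matching y values: 3, 10 (2 points).
  x = 1: rhs = 1, matching y values: 1, 12 (2 points).
  x = 2: rhs = 12, matching y values: 5, 8 (2 points).
  x = 3: rhs = 9, matching y values: 3, 10 (2 points).
  x = 4: rhs = 11, matching y values: none (0 points).
  x = 5: rhs = 11, matching y values: none (0 points).
  x = 6: rhs = 2, matching y values: none (0 points).
  x = 7: rhs = 3, matching y values: 4, 9 (2 points).
  x = 8: rhs = 7, matching y values: none (0 points).
  x = 9: rhs = 7, matching y values: none (0 points).
  x = 10: rhs = 9, matching y values: 3, 10 (2 points).
  x = 11: rhs = 6, matching y values: none (0 points).
  x = 12: rhs = 4, matching y values: 2, 11 (2 points).
Total affine count: 14.
Full point count |E(F_13)| = 14 + 1 = 15.
Hasse bound: |15 − (13+1)| = |1| = 1 ≤ 2√13 ≈ 7.2111 ✓.


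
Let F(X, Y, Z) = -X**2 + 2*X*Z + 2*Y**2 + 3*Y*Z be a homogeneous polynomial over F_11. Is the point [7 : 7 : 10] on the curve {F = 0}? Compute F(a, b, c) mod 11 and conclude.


F(7,7,10) ≡ 3 (mod 11); P is NOT on the curve.

Evaluate F(7, 7, 10) term-by-term (mod 11).
  -X**2 ↦ -1·49·1·1 = -49
  2*X*Z ↦ 2·7·1·10 = 140
  2*Y**2 ↦ 2·1·49·1 = 98
  3*Y*Z ↦ 3·1·7·10 = 210
Sum: F(7, 7, 10) = (-49) + (140) + (98) + (210) = 399.
Reducing mod 11: 399 ≡ 3 (mod 11).
Since F(a, b, c) ≡ 3 ≠ 0 (mod 11), P does NOT lie on the curve.


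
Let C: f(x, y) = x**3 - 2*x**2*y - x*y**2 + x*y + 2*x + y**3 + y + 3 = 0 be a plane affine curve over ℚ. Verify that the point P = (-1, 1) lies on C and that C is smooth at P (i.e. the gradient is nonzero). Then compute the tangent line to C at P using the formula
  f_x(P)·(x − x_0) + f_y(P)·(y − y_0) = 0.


Tangent line at P: 9*x + 3*y + 6 = 0.

Step 1: f(-1, 1) = 0, so P lies on C.
Step 2: partial derivatives
  f_x(x, y) = 3*x**2 - 4*x*y - y**2 + y + 2, f_y(x, y) = -2*x**2 - 2*x*y + x + 3*y**2 + 1.
  f_x(P) = 9, f_y(P) = 3 (gradient nonzero, so P is smooth).
Step 3: tangent line at P: 9·(x − -1) + 3·(y − 1) = 0.
Expanding: 9*x + 3*y + 6 = 0.


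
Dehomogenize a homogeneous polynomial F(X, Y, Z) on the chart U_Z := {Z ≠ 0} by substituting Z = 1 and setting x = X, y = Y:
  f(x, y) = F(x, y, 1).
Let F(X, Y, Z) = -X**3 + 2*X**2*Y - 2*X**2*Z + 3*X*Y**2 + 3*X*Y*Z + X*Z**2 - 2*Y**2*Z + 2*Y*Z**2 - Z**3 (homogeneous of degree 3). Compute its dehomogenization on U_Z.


f(x, y) = -x**3 + 2*x**2*y - 2*x**2 + 3*x*y**2 + 3*x*y + x - 2*y**2 + 2*y - 1

On U_Z we set Z = 1. Each monomial c·X^i·Y^j·Z^k in F becomes c·x^i·y^j·1^k = c·x^i·y^j.
Substituting Z = 1: F(X, Y, 1) = -x**3 + 2*x**2*y - 2*x**2 + 3*x*y**2 + 3*x*y + x - 2*y**2 + 2*y - 1.
Note: deg(f) ≤ deg(F) = 3; strict inequality happens when F is divisible by Z (lost terms).


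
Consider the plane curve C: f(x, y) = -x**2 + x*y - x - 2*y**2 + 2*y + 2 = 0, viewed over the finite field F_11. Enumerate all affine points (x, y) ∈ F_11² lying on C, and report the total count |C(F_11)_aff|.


Affine F_11-points: {(0, 4), (0, 8), (1, 0), (1, 7), (3, 4), (5, 2), (5, 7), (7, 2), (7, 8), (9, 0)}; count = 10.

For each of the 121 pairs (x, y) ∈ F_11², evaluate f(x, y) mod 11. Record the zeros.
  x = 0: [0↦2, 1↦2, 2↦9, 3↦1, 4↦0, 5↦6, 6↦8, 7↦6, 8↦0, 9↦1, 10↦9]  zeros at y ∈ {4, 8}
  x = 1: [0↦0, 1↦1, 2↦9, 3↦2, 4↦2, 5↦9, 6↦1, 7↦0, 8↦6, 9↦8, 10↦6]  zeros at y ∈ {0, 7}
  x = 2: [0↦7, 1↦9, 2↦7, 3↦1, 4↦2, 5↦10, 6↦3, 7↦3, 8↦10, 9↦2, 10↦1]  zeros at y ∈ ∅
  x = 3: [0↦1, 1↦4, 2↦3, 3↦9, 4↦0, 5↦9, 6↦3, 7↦4, 8↦1, 9↦5, 10↦5]  zeros at y ∈ {4}
  x = 4: [0↦4, 1↦8, 2↦8, 3↦4, 4↦7, 5↦6, 6↦1, 7↦3, 8↦1, 9↦6, 10↦7]  zeros at y ∈ ∅
  x = 5: [0↦5, 1↦10, 2↦0, 3↦8, 4↦1, 5↦1, 6↦8, 7↦0, 8↦10, 9↦5, 10↦7]  zeros at y ∈ {2, 7}
  x = 6: [0↦4, 1↦10, 2↦1, 3↦10, 4↦4, 5↦5, 6↦2, 7↦6, 8↦6, 9↦2, 10↦5]  zeros at y ∈ ∅
  x = 7: [0↦1, 1↦8, 2↦0, 3↦10, 4↦5, 5↦7, 6↦5, 7↦10, 8↦0, 9↦8, 10↦1]  zeros at y ∈ {2, 8}
  x = 8: [0↦7, 1↦4, 2↦8, 3↦8, 4↦4, 5↦7, 6↦6, 7↦1, 8↦3, 9↦1, 10↦6]  zeros at y ∈ ∅
  x = 9: [0↦0, 1↦9, 2↦3, 3↦4, 4↦1, 5↦5, 6↦5, 7↦1, 8↦4, 9↦3, 10↦9]  zeros at y ∈ {0}
  x = 10: [0↦2, 1↦1, 2↦7, 3↦9, 4↦7, 5↦1, 6↦2, 7↦10, 8↦3, 9↦3, 10↦10]  zeros at y ∈ ∅
Collecting zeros: affine points = {(0, 4), (0, 8), (1, 0), (1, 7), (3, 4), (5, 2), (5, 7), (7, 2), (7, 8), (9, 0)}.
Total count |C(F_11)_aff| = 10.


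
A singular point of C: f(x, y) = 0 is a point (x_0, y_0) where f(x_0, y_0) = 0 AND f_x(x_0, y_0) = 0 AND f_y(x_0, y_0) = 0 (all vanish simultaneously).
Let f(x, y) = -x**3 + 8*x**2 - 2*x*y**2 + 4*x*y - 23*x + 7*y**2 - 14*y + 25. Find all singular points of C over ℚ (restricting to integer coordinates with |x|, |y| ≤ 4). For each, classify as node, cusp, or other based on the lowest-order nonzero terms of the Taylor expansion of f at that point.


Singular points: {(3, 1)}; classification: node.

Compute partial derivatives:
  f_x = -3*x**2 + 16*x - 2*y**2 + 4*y - 23.
  f_y = -4*x*y + 4*x + 14*y - 14.
Scan x_0 ∈ {−4, ..., 4}. For each x_0, f_y(x_0, y) is a polynomial in y; find its integer roots y ∈ {−4, ..., 4}, then test f_x and f at those candidates.
  x = -4: f_y(-4, y) = 30*y - 30; vanishes at y ∈ {1}. (-4, 1): f_x = -133 ≠ 0.
  x = -3: f_y(-3, y) = 26*y - 26; vanishes at y ∈ {1}. (-3, 1): f_x = -96 ≠ 0.
  x = -2: f_y(-2, y) = 22*y - 22; vanishes at y ∈ {1}. (-2, 1): f_x = -65 ≠ 0.
  x = -1: f_y(-1, y) = 18*y - 18; vanishes at y ∈ {1}. (-1, 1): f_x = -40 ≠ 0.
  x = 0: f_y(0, y) = 14*y - 14; vanishes at y ∈ {1}. (0, 1): f_x = -21 ≠ 0.
  x = 1: f_y(1, y) = 10*y - 10; vanishes at y ∈ {1}. (1, 1): f_x = -8 ≠ 0.
  x = 2: f_y(2, y) = 6*y - 6; vanishes at y ∈ {1}. (2, 1): f_x = -1 ≠ 0.
  x = 3: f_y(3, y) = 2*y - 2; vanishes at y ∈ {1}. (3, 1): f_x = 0, f = 0 — SINGULAR.
  x = 4: f_y(4, y) = 2 - 2*y; vanishes at y ∈ {1}. (4, 1): f_x = -5 ≠ 0.
Only singular point on the grid: (3, 1).
Classify: substitute x = 3 + u, y = 1 + v and expand: f = -u**3 - u**2 - 2*u*v**2 + v**2.
No constant or linear terms (consistent with a singular point). Quadratic part: -u**2 + v**2. Cubic part: -u**3 - 2*u*v**2.
The quadratic part v**2 - u**2 = (v − u)(v + u) splits into two distinct linear factors, so there are two distinct tangent lines y − 1 = ±(x − 3) — this is a node (ordinary double point).
Classification: node.


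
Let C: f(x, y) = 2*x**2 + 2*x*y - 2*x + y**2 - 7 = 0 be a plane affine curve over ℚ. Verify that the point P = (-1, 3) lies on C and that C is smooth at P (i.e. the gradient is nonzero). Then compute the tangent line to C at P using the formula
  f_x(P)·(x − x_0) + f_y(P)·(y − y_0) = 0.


Tangent line at P: 4*y - 12 = 0.

Step 1: f(-1, 3) = 0, so P lies on C.
Step 2: partial derivatives
  f_x(x, y) = 4*x + 2*y - 2, f_y(x, y) = 2*x + 2*y.
  f_x(P) = 0, f_y(P) = 4 (gradient nonzero, so P is smooth).
Step 3: tangent line at P: 0·(x − -1) + 4·(y − 3) = 0.
Expanding: 4*y - 12 = 0.


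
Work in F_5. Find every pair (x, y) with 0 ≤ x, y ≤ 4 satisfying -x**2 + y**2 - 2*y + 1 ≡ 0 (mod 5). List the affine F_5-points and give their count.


Affine F_5-points: {(0, 1), (1, 0), (1, 2), (2, 3), (2, 4), (3, 3), (3, 4), (4, 0), (4, 2)}; count = 9.

For each of the 25 pairs (x, y) ∈ F_5², evaluate f(x, y) mod 5. Record the zeros.
  x = 0: [0↦1, 1↦0, 2↦1, 3↦4, 4↦4]  zeros at y ∈ {1}
  x = 1: [0↦0, 1↦4, 2↦0, 3↦3, 4↦3]  zeros at y ∈ {0, 2}
  x = 2: [0↦2, 1↦1, 2↦2, 3↦0, 4↦0]  zeros at y ∈ {3, 4}
  x = 3: [0↦2, 1↦1, 2↦2, 3↦0, 4↦0]  zeros at y ∈ {3, 4}
  x = 4: [0↦0, 1↦4, 2↦0, 3↦3, 4↦3]  zeros at y ∈ {0, 2}
Collecting zeros: affine points = {(0, 1), (1, 0), (1, 2), (2, 3), (2, 4), (3, 3), (3, 4), (4, 0), (4, 2)}.
Total count |C(F_5)_aff| = 9.


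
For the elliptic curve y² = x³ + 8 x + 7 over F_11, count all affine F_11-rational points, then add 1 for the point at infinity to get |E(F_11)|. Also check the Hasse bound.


Affine points = {(1, 4), (1, 7), (2, 3), (2, 8), (3, 5), (3, 6), (4, 2), (4, 9), (8, 0), (9, 4), (9, 7), (10, 3), (10, 8)}; affine count = 13; |E(F_11)| = 14.

Discriminant check: Δ ∝ 4a³ + 27b² = 4·8³ + 27·7² = 4·512 + 27·49 ≡ 5 (mod 11). Nonzero ⇒ E is nonsingular.
For each x ∈ F_11, compute rhs = x³ + 8·x + 7 mod 11, then count y ∈ F_11 with y² ≡ rhs.
  x = 0: rhs = 7, matching y values: none (0 points).
  x = 1: rhs = 5, matching y values: 4, 7 (2 points).
  x = 2: rhs = 9, matching y values: 3, 8 (2 points).
  x = 3: rhs = 3, matching y values: 5, 6 (2 points).
  x = 4: rhs = 4, matching y values: 2, 9 (2 points).
  x = 5: rhs = 7, matching y values: none (0 points).
  x = 6: rhs = 7, matching y values: none (0 points).
  x = 7: rhs = 10, matching y values: none (0 points).
  x = 8: rhs = 0, matching y values: 0 (1 points).
  x = 9: rhs = 5, matching y values: 4, 7 (2 points).
  x = 10: rhs = 9, matching y values: 3, 8 (2 points).
Total affine count: 13.
Full point count |E(F_11)| = 13 + 1 = 14.
Hasse bound: |14 − (11+1)| = |2| = 2 ≤ 2√11 ≈ 6.6332 ✓.


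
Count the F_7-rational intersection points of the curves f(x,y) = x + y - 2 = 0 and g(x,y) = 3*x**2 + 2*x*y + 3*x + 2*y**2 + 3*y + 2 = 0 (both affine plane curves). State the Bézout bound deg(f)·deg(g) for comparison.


Common zeros: ∅; count = 0; Bézout bound = 2.

deg(f) = 1, deg(g) = 2, so Bézout bound = 2.
Scan x ∈ F_7. For each x, list the y ∈ F_7 with f(x, y) ≡ 0 and those with g(x, y) ≡ 0 (mod 7); the common zeros in that column are the intersection.
  x = 0: f ≡ 0 at y ∈ {2}; g ≡ 0 at y ∈ {1}; common: ∅.
  x = 1: f ≡ 0 at y ∈ {1}; g ≡ 0 at y ∈ ∅; common: ∅.
  x = 2: f ≡ 0 at y ∈ {0}; g ≡ 0 at y ∈ {2, 5}; common: ∅.
  x = 3: f ≡ 0 at y ∈ {6}; g ≡ 0 at y ∈ {1, 5}; common: ∅.
  x = 4: f ≡ 0 at y ∈ {5}; g ≡ 0 at y ∈ ∅; common: ∅.
  x = 5: f ≡ 0 at y ∈ {4}; g ≡ 0 at y ∈ {2}; common: ∅.
  x = 6: f ≡ 0 at y ∈ {3}; g ≡ 0 at y ∈ ∅; common: ∅.
Collecting: common zeros = ∅, so the count is 0.
Comparison with the Bézout bound: 0 ≤ 2 = deg(f)·deg(g), as expected for curves with no common component (the affine F_7-count falls short of the bound because intersections may lie at infinity, over extension fields, or carry multiplicity).


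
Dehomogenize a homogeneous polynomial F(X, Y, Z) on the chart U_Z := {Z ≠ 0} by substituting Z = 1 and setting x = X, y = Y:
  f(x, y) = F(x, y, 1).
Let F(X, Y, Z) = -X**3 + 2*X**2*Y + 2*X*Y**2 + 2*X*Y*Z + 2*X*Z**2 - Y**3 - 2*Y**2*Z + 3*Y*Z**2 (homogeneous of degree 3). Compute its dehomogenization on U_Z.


f(x, y) = -x**3 + 2*x**2*y + 2*x*y**2 + 2*x*y + 2*x - y**3 - 2*y**2 + 3*y

On U_Z we set Z = 1. Each monomial c·X^i·Y^j·Z^k in F becomes c·x^i·y^j·1^k = c·x^i·y^j.
Substituting Z = 1: F(X, Y, 1) = -x**3 + 2*x**2*y + 2*x*y**2 + 2*x*y + 2*x - y**3 - 2*y**2 + 3*y.
Note: deg(f) ≤ deg(F) = 3; strict inequality happens when F is divisible by Z (lost terms).


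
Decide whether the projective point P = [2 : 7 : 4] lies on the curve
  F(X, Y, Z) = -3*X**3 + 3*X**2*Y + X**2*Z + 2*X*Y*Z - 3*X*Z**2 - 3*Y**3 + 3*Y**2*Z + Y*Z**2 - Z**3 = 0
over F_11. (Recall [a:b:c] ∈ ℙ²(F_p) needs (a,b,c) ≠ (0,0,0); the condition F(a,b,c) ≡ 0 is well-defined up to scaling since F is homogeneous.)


F(2,7,4) ≡ 7 (mod 11); P is NOT on the curve.

Evaluate F(2, 7, 4) term-by-term (mod 11).
  -3*X**3 ↦ -3·8·1·1 = -24
  3*X**2*Y ↦ 3·4·7·1 = 84
  X**2*Z ↦ 1·4·1·4 = 16
  2*X*Y*Z ↦ 2·2·7·4 = 112
  -3*X*Z**2 ↦ -3·2·1·16 = -96
  -3*Y**3 ↦ -3·1·343·1 = -1029
  3*Y**2*Z ↦ 3·1·49·4 = 588
  Y*Z**2 ↦ 1·1·7·16 = 112
  -Z**3 ↦ -1·1·1·64 = -64
Sum: F(2, 7, 4) = (-24) + (84) + (16) + (112) + (-96) + (-1029) + (588) + (112) + (-64) = -301.
Reducing mod 11: -301 ≡ 7 (mod 11).
Since F(a, b, c) ≡ 7 ≠ 0 (mod 11), P does NOT lie on the curve.


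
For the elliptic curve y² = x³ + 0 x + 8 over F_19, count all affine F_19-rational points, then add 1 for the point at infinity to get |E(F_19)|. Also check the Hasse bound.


Affine points = {(1, 3), (1, 16), (2, 4), (2, 15), (3, 4), (3, 15), (5, 0), (7, 3), (7, 16), (8, 8), (8, 11), (10, 1), (10, 18), (11, 3), (11, 16), (12, 8), (12, 11), (13, 1), (13, 18), (14, 4), (14, 15), (15, 1), (15, 18), (16, 0), (17, 0), (18, 8), (18, 11)}; affine count = 27; |E(F_19)| = 28.

Discriminant check: Δ ∝ 4a³ + 27b² = 4·0³ + 27·8² = 4·0 + 27·64 ≡ 18 (mod 19). Nonzero ⇒ E is nonsingular.
For each x ∈ F_19, compute rhs = x³ + 0·x + 8 mod 19, then count y ∈ F_19 with y² ≡ rhs.
  x = 0: rhs = 8, matching y values: none (0 points).
  x = 1: rhs = 9, matching y values: 3, 16 (2 points).
  x = 2: rhs = 16, matching y values: 4, 15 (2 points).
  x = 3: rhs = 16, matching y values: 4, 15 (2 points).
  x = 4: rhs = 15, matching y values: none (0 points).
  x = 5: rhs = 0, matching y values: 0 (1 points).
  x = 6: rhs = 15, matching y values: none (0 points).
  x = 7: rhs = 9, matching y values: 3, 16 (2 points).
  x = 8: rhs = 7, matching y values: 8, 11 (2 points).
  x = 9: rhs = 15, matching y values: none (0 points).
  x = 10: rhs = 1, matching y values: 1, 18 (2 points).
  x = 11: rhs = 9, matching y values: 3, 16 (2 points).
  x = 12: rhs = 7, matching y values: 8, 11 (2 points).
  x = 13: rhs = 1, matching y values: 1, 18 (2 points).
  x = 14: rhs = 16, matching y values: 4, 15 (2 points).
  x = 15: rhs = 1, matching y values: 1, 18 (2 points).
  x = 16: rhs = 0, matching y values: 0 (1 points).
  x = 17: rhs = 0, matching y values: 0 (1 points).
  x = 18: rhs = 7, matching y values: 8, 11 (2 points).
Total affine count: 27.
Full point count |E(F_19)| = 27 + 1 = 28.
Hasse bound: |28 − (19+1)| = |8| = 8 ≤ 2√19 ≈ 8.7178 ✓.


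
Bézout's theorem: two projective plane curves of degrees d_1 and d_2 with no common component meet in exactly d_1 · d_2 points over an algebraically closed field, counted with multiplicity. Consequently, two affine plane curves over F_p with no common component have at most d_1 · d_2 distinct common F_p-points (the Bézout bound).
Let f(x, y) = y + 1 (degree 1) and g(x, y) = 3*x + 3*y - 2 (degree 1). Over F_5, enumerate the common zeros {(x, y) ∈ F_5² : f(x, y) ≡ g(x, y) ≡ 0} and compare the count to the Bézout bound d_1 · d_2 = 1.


Common zeros: {(0, 4)}; count = 1; Bézout bound = 1.

deg(f) = 1, deg(g) = 1, so Bézout bound = 1.
Scan x ∈ F_5. For each x, list the y ∈ F_5 with f(x, y) ≡ 0 and those with g(x, y) ≡ 0 (mod 5); the common zeros in that column are the intersection.
  x = 0: f ≡ 0 at y ∈ {4}; g ≡ 0 at y ∈ {4}; common: {4}.
  x = 1: f ≡ 0 at y ∈ {4}; g ≡ 0 at y ∈ {3}; common: ∅.
  x = 2: f ≡ 0 at y ∈ {4}; g ≡ 0 at y ∈ {2}; common: ∅.
  x = 3: f ≡ 0 at y ∈ {4}; g ≡ 0 at y ∈ {1}; common: ∅.
  x = 4: f ≡ 0 at y ∈ {4}; g ≡ 0 at y ∈ {0}; common: ∅.
Collecting: common zeros = {(0, 4)}, so the count is 1.
Comparison with the Bézout bound: 1 ≤ 1 = deg(f)·deg(g), as expected for curves with no common component (the bound is attained).


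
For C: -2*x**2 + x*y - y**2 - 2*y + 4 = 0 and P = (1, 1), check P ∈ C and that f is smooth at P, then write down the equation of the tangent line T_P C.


Tangent line at P: -3*x - 3*y + 6 = 0.

Step 1: f(1, 1) = 0, so P lies on C.
Step 2: partial derivatives
  f_x(x, y) = -4*x + y, f_y(x, y) = x - 2*y - 2.
  f_x(P) = -3, f_y(P) = -3 (gradient nonzero, so P is smooth).
Step 3: tangent line at P: -3·(x − 1) + -3·(y − 1) = 0.
Expanding: -3*x - 3*y + 6 = 0.


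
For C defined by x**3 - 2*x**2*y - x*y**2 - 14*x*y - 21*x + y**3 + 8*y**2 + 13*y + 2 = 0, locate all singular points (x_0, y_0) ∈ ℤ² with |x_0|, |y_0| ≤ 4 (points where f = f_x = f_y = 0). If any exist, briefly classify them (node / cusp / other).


Singular points: {(-2, -3)}; classification: cusp.

Compute partial derivatives:
  f_x = 3*x**2 - 4*x*y - y**2 - 14*y - 21.
  f_y = -2*x**2 - 2*x*y - 14*x + 3*y**2 + 16*y + 13.
Scan x_0 ∈ {−4, ..., 4}. For each x_0, f_y(x_0, y) is a polynomial in y; find its integer roots y ∈ {−4, ..., 4}, then test f_x and f at those candidates.
  x = -4: f_y(-4, y) = 3*y**2 + 24*y + 37; no integer root y with |y| ≤ 4.
  x = -3: f_y(-3, y) = 3*y**2 + 22*y + 37; no integer root y with |y| ≤ 4.
  x = -2: f_y(-2, y) = 3*y**2 + 20*y + 33; vanishes at y ∈ {-3}. (-2, -3): f_x = 0, f = 0 — SINGULAR.
  x = -1: f_y(-1, y) = 3*y**2 + 18*y + 25; no integer root y with |y| ≤ 4.
  x = 0: f_y(0, y) = 3*y**2 + 16*y + 13; vanishes at y ∈ {-1}. (0, -1): f_x = -8 ≠ 0.
  x = 1: f_y(1, y) = 3*y**2 + 14*y - 3; no integer root y with |y| ≤ 4.
  x = 2: f_y(2, y) = 3*y**2 + 12*y - 23; no integer root y with |y| ≤ 4.
  x = 3: f_y(3, y) = 3*y**2 + 10*y - 47; no integer root y with |y| ≤ 4.
  x = 4: f_y(4, y) = 3*y**2 + 8*y - 75; no integer root y with |y| ≤ 4.
Only singular point on the grid: (-2, -3).
Classify: substitute x = -2 + u, y = -3 + v and expand: f = u**3 - 2*u**2*v - u*v**2 + v**3 + v**2.
No constant or linear terms (consistent with a singular point). Quadratic part: v**2. Cubic part: u**3 - 2*u**2*v - u*v**2 + v**3.
The quadratic part v**2 is a perfect square, so there is a single (double) tangent line v = 0, i.e. y = -3. Restricting the cubic part to that line (v = 0) leaves u**3 ≠ 0, so f is not divisible by v and the branch is v² ≈ -u**3 to lowest order — this is a cusp.
Classification: cusp.


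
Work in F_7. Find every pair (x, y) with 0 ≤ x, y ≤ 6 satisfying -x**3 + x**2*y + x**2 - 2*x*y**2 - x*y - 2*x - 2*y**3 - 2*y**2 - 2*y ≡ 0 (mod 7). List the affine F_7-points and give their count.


Affine F_7-points: {(0, 0), (0, 2), (0, 4), (1, 3), (4, 0)}; count = 5.

For each of the 49 pairs (x, y) ∈ F_7², evaluate f(x, y) mod 7. Record the zeros.
  x = 0: [0↦0, 1↦1, 2↦0, 3↦6, 4↦0, 5↦5, 6↦2]  zeros at y ∈ {0, 2, 4}
  x = 1: [0↦5, 1↦4, 2↦4, 3↦0, 4↦1, 5↦2, 6↦5]  zeros at y ∈ {3}
  x = 2: [0↦6, 1↦5, 2↦1, 3↦3, 4↦6, 5↦5, 6↦2]  zeros at y ∈ ∅
  x = 3: [0↦4, 1↦5, 2↦6, 3↦2, 4↦2, 5↦1, 6↦1]  zeros at y ∈ ∅
  x = 4: [0↦0, 1↦5, 2↦6, 3↦5, 4↦4, 5↦5, 6↦3]  zeros at y ∈ {0}
  x = 5: [0↦2, 1↦6, 2↦2, 3↦6, 4↦6, 5↦4, 6↦2]  zeros at y ∈ ∅
  x = 6: [0↦4, 1↦2, 2↦2, 3↦6, 4↦2, 5↦6, 6↦6]  zeros at y ∈ ∅
Collecting zeros: affine points = {(0, 0), (0, 2), (0, 4), (1, 3), (4, 0)}.
Total count |C(F_7)_aff| = 5.


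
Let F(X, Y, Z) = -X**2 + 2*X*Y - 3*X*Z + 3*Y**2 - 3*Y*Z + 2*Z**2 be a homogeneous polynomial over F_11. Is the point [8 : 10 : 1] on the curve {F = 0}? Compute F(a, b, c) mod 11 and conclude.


F(8,10,1) ≡ 3 (mod 11); P is NOT on the curve.

Evaluate F(8, 10, 1) term-by-term (mod 11).
  -X**2 ↦ -1·64·1·1 = -64
  2*X*Y ↦ 2·8·10·1 = 160
  -3*X*Z ↦ -3·8·1·1 = -24
  3*Y**2 ↦ 3·1·100·1 = 300
  -3*Y*Z ↦ -3·1·10·1 = -30
  2*Z**2 ↦ 2·1·1·1 = 2
Sum: F(8, 10, 1) = (-64) + (160) + (-24) + (300) + (-30) + (2) = 344.
Reducing mod 11: 344 ≡ 3 (mod 11).
Since F(a, b, c) ≡ 3 ≠ 0 (mod 11), P does NOT lie on the curve.


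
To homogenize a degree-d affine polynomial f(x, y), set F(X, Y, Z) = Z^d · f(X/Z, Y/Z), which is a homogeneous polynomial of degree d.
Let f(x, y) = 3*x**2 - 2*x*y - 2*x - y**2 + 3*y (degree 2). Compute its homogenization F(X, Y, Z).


F(X, Y, Z) = 3*X**2 - 2*X*Y - 2*X*Z - Y**2 + 3*Y*Z

deg(f) = 2.
Substitute x = X/Z, y = Y/Z into f, then multiply by Z^2.
  monomial 3·x^2·y^0 ↦ 3·X^2·Y^0·Z^0.
  monomial -2·x^1·y^1 ↦ -2·X^1·Y^1·Z^0.
  monomial -2·x^1·y^0 ↦ -2·X^1·Y^0·Z^1.
  monomial -1·x^0·y^2 ↦ -1·X^0·Y^2·Z^0.
  monomial 3·x^0·y^1 ↦ 3·X^0·Y^1·Z^1.
Collecting: F(X, Y, Z) = 3*X**2 - 2*X*Y - 2*X*Z - Y**2 + 3*Y*Z.


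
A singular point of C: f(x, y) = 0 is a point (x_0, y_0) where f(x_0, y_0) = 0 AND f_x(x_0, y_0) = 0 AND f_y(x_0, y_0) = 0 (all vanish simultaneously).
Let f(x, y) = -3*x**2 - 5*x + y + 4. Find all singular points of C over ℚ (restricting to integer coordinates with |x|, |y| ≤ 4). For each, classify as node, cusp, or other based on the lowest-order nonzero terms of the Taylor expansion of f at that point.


No singular points in the scanned grid; C is smooth there.

Compute partial derivatives:
  f_x = -6*x - 5.
  f_y = 1.
f_y = 1 is a nonzero constant, so f_y never vanishes: no point (x, y) can satisfy f = f_x = f_y = 0. In particular no (x, y) ∈ {−4, ..., 4}² is singular; the curve is smooth.


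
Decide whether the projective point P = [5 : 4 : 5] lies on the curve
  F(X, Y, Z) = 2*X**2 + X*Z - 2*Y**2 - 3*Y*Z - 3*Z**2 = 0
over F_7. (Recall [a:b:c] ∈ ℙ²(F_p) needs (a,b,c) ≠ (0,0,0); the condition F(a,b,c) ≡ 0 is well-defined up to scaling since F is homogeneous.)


F(5,4,5) ≡ 6 (mod 7); P is NOT on the curve.

Evaluate F(5, 4, 5) term-by-term (mod 7).
  2*X**2 ↦ 2·25·1·1 = 50
  X*Z ↦ 1·5·1·5 = 25
  -2*Y**2 ↦ -2·1·16·1 = -32
  -3*Y*Z ↦ -3·1·4·5 = -60
  -3*Z**2 ↦ -3·1·1·25 = -75
Sum: F(5, 4, 5) = (50) + (25) + (-32) + (-60) + (-75) = -92.
Reducing mod 7: -92 ≡ 6 (mod 7).
Since F(a, b, c) ≡ 6 ≠ 0 (mod 7), P does NOT lie on the curve.


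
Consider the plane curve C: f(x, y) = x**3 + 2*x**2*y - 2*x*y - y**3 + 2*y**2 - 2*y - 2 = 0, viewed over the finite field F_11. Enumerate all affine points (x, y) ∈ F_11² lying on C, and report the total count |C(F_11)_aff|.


Affine F_11-points: {(3, 4), (3, 5), (5, 10), (6, 2), (6, 5), (6, 6), (7, 0), (9, 3), (10, 1)}; count = 9.

For each of the 121 pairs (x, y) ∈ F_11², evaluate f(x, y) mod 11. Record the zeros.
  x = 0: [0↦9, 1↦8, 2↦5, 3↦5, 4↦2, 5↦1, 6↦7, 7↦3, 8↦5, 9↦7, 10↦3]  zeros at y ∈ ∅
  x = 1: [0↦10, 1↦9, 2↦6, 3↦6, 4↦3, 5↦2, 6↦8, 7↦4, 8↦6, 9↦8, 10↦4]  zeros at y ∈ ∅
  x = 2: [0↦6, 1↦9, 2↦10, 3↦3, 4↦4, 5↦7, 6↦6, 7↦6, 8↦1, 9↦7, 10↦7]  zeros at y ∈ ∅
  x = 3: [0↦3, 1↦3, 2↦1, 3↦2, 4↦0, 5↦0, 6↦7, 7↦4, 8↦7, 9↦10, 10↦7]  zeros at y ∈ {4, 5}
  x = 4: [0↦7, 1↦8, 2↦7, 3↦9, 4↦8, 5↦9, 6↦6, 7↦4, 8↦8, 9↦1, 10↦10]  zeros at y ∈ ∅
  x = 5: [0↦2, 1↦8, 2↦1, 3↦8, 4↦1, 5↦7, 6↦9, 7↦1, 8↦10, 9↦8, 10↦0]  zeros at y ∈ {10}
  x = 6: [0↦5, 1↦9, 2↦0, 3↦5, 4↦7, 5↦0, 6↦0, 7↦1, 8↦8, 9↦4, 10↦5]  zeros at y ∈ {2, 5, 6}
  x = 7: [0↦0, 1↦6, 2↦10, 3↦6, 4↦10, 5↦5, 6↦7, 7↦10, 8↦8, 9↦6, 10↦9]  zeros at y ∈ {0}
  x = 8: [0↦4, 1↦5, 2↦4, 3↦6, 4↦5, 5↦6, 6↦3, 7↦1, 8↦5, 9↦9, 10↦7]  zeros at y ∈ ∅
  x = 9: [0↦1, 1↦1, 2↦10, 3↦0, 4↦9, 5↦9, 6↦5, 7↦2, 8↦5, 9↦8, 10↦5]  zeros at y ∈ {3}
  x = 10: [0↦8, 1↦0, 2↦1, 3↦5, 4↦6, 5↦9, 6↦8, 7↦8, 8↦3, 9↦9, 10↦9]  zeros at y ∈ {1}
Collecting zeros: affine points = {(3, 4), (3, 5), (5, 10), (6, 2), (6, 5), (6, 6), (7, 0), (9, 3), (10, 1)}.
Total count |C(F_11)_aff| = 9.


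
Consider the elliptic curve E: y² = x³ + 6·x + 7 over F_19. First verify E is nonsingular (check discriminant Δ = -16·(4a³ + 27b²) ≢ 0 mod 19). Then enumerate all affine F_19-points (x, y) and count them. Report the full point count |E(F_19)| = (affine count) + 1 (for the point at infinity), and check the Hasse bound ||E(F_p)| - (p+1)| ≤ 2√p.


Affine points = {(0, 8), (0, 11), (4, 0), (8, 4), (8, 15), (9, 7), (9, 12), (11, 6), (11, 13), (14, 2), (14, 17), (16, 0), (17, 5), (17, 14), (18, 0)}; affine count = 15; |E(F_19)| = 16.

Discriminant check: Δ ∝ 4a³ + 27b² = 4·6³ + 27·7² = 4·216 + 27·49 ≡ 2 (mod 19). Nonzero ⇒ E is nonsingular.
For each x ∈ F_19, compute rhs = x³ + 6·x + 7 mod 19, then count y ∈ F_19 with y² ≡ rhs.
  x = 0: rhs = 7, matching y values: 8, 11 (2 points).
  x = 1: rhs = 14, matching y values: none (0 points).
  x = 2: rhs = 8, matching y values: none (0 points).
  x = 3: rhs = 14, matching y values: none (0 points).
  x = 4: rhs = 0, matching y values: 0 (1 points).
  x = 5: rhs = 10, matching y values: none (0 points).
  x = 6: rhs = 12, matching y values: none (0 points).
  x = 7: rhs = 12, matching y values: none (0 points).
  x = 8: rhs = 16, matching y values: 4, 15 (2 points).
  x = 9: rhs = 11, matching y values: 7, 12 (2 points).
  x = 10: rhs = 3, matching y values: none (0 points).
  x = 11: rhs = 17, matching y values: 6, 13 (2 points).
  x = 12: rhs = 2, matching y values: none (0 points).
  x = 13: rhs = 2, matching y values: none (0 points).
  x = 14: rhs = 4, matching y values: 2, 17 (2 points).
  x = 15: rhs = 14, matching y values: none (0 points).
  x = 16: rhs = 0, matching y values: 0 (1 points).
  x = 17: rhs = 6, matching y values: 5, 14 (2 points).
  x = 18: rhs = 0, matching y values: 0 (1 points).
Total affine count: 15.
Full point count |E(F_19)| = 15 + 1 = 16.
Hasse bound: |16 − (19+1)| = |-4| = 4 ≤ 2√19 ≈ 8.7178 ✓.
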